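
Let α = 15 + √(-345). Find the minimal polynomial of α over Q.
m_α(x) = x^2 - 30x + 570

From α - 15 = √(-345), squaring gives (α - 15)^2 = -345, i.e. α^2 - 30α + 225 = -345, so α^2 - 30α + 570 = 0. The discriminant of x^2 - 30x + 570 is (-30)^2 - 4·(570) = 900 - 2280 = -1380, and 4·(-345) is not a perfect square in Q since -345 is squarefree and ≠ 1. Hence x^2 - 30x + 570 is irreducible over Q and is the minimal polynomial of α.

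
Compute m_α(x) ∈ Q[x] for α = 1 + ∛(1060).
m_α(x) = x^3 - 3x^2 + 3x - 1061

Set β = α - 1 = ∛(1060), so β^3 = 1060. Then (α - 1)^3 - 1060 = 0, i.e. α is a root of g(x) = (x - 1)^3 - 1060 = x^3 - 3x^2 + 3x - 1061. Since g(x) = h(x - 1) where h(x) = x^3 - 1060, and h is irreducible over Q (because 1060 is not a perfect cube, so h has no rational root, and a monic cubic with no rational root is irreducible), g is also irreducible (irreducibility is preserved under the substitution x → x - 1). Hence m_α(x) = x^3 - 3x^2 + 3x - 1061.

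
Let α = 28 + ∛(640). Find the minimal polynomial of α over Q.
m_α(x) = x^3 - 84x^2 + 2352x - 22592

Set β = α - 28 = ∛(640), so β^3 = 640. Then (α - 28)^3 - 640 = 0, i.e. α is a root of g(x) = (x - 28)^3 - 640 = x^3 - 84x^2 + 2352x - 22592. Since g(x) = h(x - 28) where h(x) = x^3 - 640, and h is irreducible over Q (because 640 is not a perfect cube, so h has no rational root, and a monic cubic with no rational root is irreducible), g is also irreducible (irreducibility is preserved under the substitution x → x - 28). Hence m_α(x) = x^3 - 84x^2 + 2352x - 22592.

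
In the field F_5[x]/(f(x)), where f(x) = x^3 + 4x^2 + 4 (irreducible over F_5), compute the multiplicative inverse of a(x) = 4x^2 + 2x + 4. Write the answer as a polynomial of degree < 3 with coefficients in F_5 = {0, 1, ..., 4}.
a(x)^(-1) ≡ 4x^2 + 4x + 4 (mod f(x))

Since f is irreducible over F_5, F_5[x]/(f) is a field and a(x) ≠ 0 has an inverse. Apply the extended Euclidean algorithm to f(x) and a(x) in F_5[x]: f(x) = (4x + 4)·a(x) + (x + 3);  a(x) = (4x)·(x + 3) + (4). The last nonzero remainder is the constant 4 = gcd(f, a) in F_5. Back-substituting through the division chain expresses 4 = s(x)·a(x) + t(x)·f(x) with s(x) ≡ x^2 + x + 1 (mod f), so (x^2 + x + 1)·a(x) ≡ 4 (mod f). Multiplying by 4^(-1) ≡ 4 in F_5 gives a(x)^(-1) ≡ 4·(x^2 + x + 1) ≡ 4x^2 + 4x + 4 (mod f). Check: (4x^2 + 2x + 4)·(4x^2 + 4x + 4) = x^4 + 4x^3 + 4x + 1 ≡ 1 (mod x^3 + 4x^2 + 4).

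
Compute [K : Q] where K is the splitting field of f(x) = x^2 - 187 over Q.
[K : Q] = 2

f(x) = x^2 - 187 factors as (x - √187)(x + √187). The splitting field is K = Q(√187). Since 187 is squarefree and > 1, it is not a perfect square, so x^2 - 187 is irreducible over Q and [Q(√187) : Q] = 2. Hence [K : Q] = 2.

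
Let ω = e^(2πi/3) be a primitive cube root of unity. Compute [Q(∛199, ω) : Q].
[Q(∛199, ω) : Q] = 6

[Q(∛199):Q] = 3 (min poly x^3 - 199, irreducible since 199 is not a perfect cube). [Q(ω):Q] = 2 (min poly x^2 + x + 1). Since Q(∛199) ⊂ R and ω ∉ R, we have ω ∉ Q(∛199), so x^2 + x + 1 remains irreducible over Q(∛199) and [Q(∛199, ω) : Q(∛199)] = 2. By the tower law, [Q(∛199, ω) : Q] = 3 · 2 = 6. (In fact Q(∛199, ω) is the splitting field of x^3 - 199 over Q.)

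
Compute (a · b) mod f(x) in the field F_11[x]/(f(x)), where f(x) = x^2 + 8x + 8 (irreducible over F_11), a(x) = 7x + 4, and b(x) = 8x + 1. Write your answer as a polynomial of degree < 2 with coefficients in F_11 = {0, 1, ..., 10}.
a · b ≡ 9x + 7 (mod f(x))

Multiply in F_11[x]: a(x)·b(x) = (7x + 4)·(8x + 1) = x^2 + 6x + 4. This has degree ≥ 2, so divide by f(x) over F_11: x^2 + 6x + 4 = (1)·(x^2 + 8x + 8) + (9x + 7). Hence a·b ≡ 9x + 7 (mod f). (F_11[x]/(f) is a field with 11^2 = 121 elements since f is irreducible of degree 2.)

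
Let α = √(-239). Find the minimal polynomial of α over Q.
m_α(x) = x^2 + 239

α satisfies α^2 + 239 = 0, so x^2 + 239 annihilates α. Since d = -239 is squarefree and ≠ 1, it is not a perfect square in Q, so x^2 + 239 has no rational root and is therefore irreducible over Q (a degree-2 polynomial over a field is irreducible iff it has no root). Hence m_α(x) = x^2 + 239.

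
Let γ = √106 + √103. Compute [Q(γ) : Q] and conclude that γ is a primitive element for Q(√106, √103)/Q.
[Q(γ) : Q] = 4 (equivalently, Q(γ) = Q(√106, √103))

Obviously Q(γ) ⊆ Q(√106, √103), and [Q(√106, √103):Q] = 4 (since 106, 103 are distinct squarefree integers > 1 with 10918 not a perfect square). To show equality we compute the minimal polynomial of γ. From γ = √106 + √103: γ^2 = 106 + 2√(10918) + 103 = 209 + 2√(10918), so γ^2 - 209 = 2√(10918); squaring, (γ^2 - 209)^2 = 4·10918, i.e. γ^4 - 418γ^2 + 43681 - 43672 = 0, i.e. γ^4 - 418γ^2 + 9 = 0. So γ is a root of x^4 - 418x^2 + 9. This polynomial is irreducible over Q: it has no rational root (each ±√106 ± √103 is irrational), and any factorization into two quadratics over Q would force √(10918) ∈ Q (pairing opposite roots) or √106, √103 ∈ Q (other pairings), all impossible. Hence [Q(γ):Q] = 4 = [Q(√106, √103):Q], so Q(γ) = Q(√106, √103).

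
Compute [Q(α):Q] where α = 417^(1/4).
[Q(α):Q] = 4

α is a root of x^4 - 417. By Eisenstein's criterion at the prime p = 3 (which divides the constant term 417 but p^2 = 9 does not, since 417 is squarefree), x^4 - 417 is irreducible over Q. Hence [Q(α):Q] = 4.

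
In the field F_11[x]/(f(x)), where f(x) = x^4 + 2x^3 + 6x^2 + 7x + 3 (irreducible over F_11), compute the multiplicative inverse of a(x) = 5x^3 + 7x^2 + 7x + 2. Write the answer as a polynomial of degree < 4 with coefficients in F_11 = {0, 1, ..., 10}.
a(x)^(-1) ≡ 4x^3 + 3x^2 + 6 (mod f(x))

Since f is irreducible over F_11, F_11[x]/(f) is a field and a(x) ≠ 0 has an inverse. Apply the extended Euclidean algorithm to f(x) and a(x) in F_11[x]: f(x) = (9x + 1)·a(x) + (2x^2 + 4x + 1);  a(x) = (8x + 4)·(2x^2 + 4x + 1) + (5x + 9);  (2x^2 + 4x + 1) = (7x + 8)·(5x + 9) + (6). The last nonzero remainder is the constant 6 = gcd(f, a) in F_11. Back-substituting through the division chain expresses 6 = s(x)·a(x) + t(x)·f(x) with s(x) ≡ 2x^3 + 7x^2 + 3 (mod f), so (2x^3 + 7x^2 + 3)·a(x) ≡ 6 (mod f). Multiplying by 6^(-1) ≡ 2 in F_11 gives a(x)^(-1) ≡ 2·(2x^3 + 7x^2 + 3) ≡ 4x^3 + 3x^2 + 6 (mod f). Check: (5x^3 + 7x^2 + 7x + 2)·(4x^3 + 3x^2 + 6) = 9x^6 + 10x^5 + 5x^4 + 4x^3 + 4x^2 + 9x + 1 ≡ 1 (mod x^4 + 2x^3 + 6x^2 + 7x + 3).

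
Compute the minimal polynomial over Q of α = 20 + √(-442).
m_α(x) = x^2 - 40x + 842

From α - 20 = √(-442), squaring gives (α - 20)^2 = -442, i.e. α^2 - 40α + 400 = -442, so α^2 - 40α + 842 = 0. The discriminant of x^2 - 40x + 842 is (-40)^2 - 4·(842) = 1600 - 3368 = -1768, and 4·(-442) is not a perfect square in Q since -442 is squarefree and ≠ 1. Hence x^2 - 40x + 842 is irreducible over Q and is the minimal polynomial of α.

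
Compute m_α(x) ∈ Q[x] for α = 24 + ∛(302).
m_α(x) = x^3 - 72x^2 + 1728x - 14126

Set β = α - 24 = ∛(302), so β^3 = 302. Then (α - 24)^3 - 302 = 0, i.e. α is a root of g(x) = (x - 24)^3 - 302 = x^3 - 72x^2 + 1728x - 14126. Since g(x) = h(x - 24) where h(x) = x^3 - 302, and h is irreducible over Q (because 302 is not a perfect cube, so h has no rational root, and a monic cubic with no rational root is irreducible), g is also irreducible (irreducibility is preserved under the substitution x → x - 24). Hence m_α(x) = x^3 - 72x^2 + 1728x - 14126.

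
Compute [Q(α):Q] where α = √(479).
[Q(α):Q] = 2

[Q(α):Q] equals the degree of the minimal polynomial of α. Here α^2 = 479 and x^2 - 479 is irreducible (d = 479 is squarefree, ≠ 1, hence not a square), so deg(m_α) = 2. Thus [Q(α):Q] = 2.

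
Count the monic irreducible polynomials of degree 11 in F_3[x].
There are 16104 monic irreducible polynomials of degree 11 over F_3

Each element of F_{3^11} that lies in no proper subfield is a root of exactly one monic irreducible of degree 11 over F_3, and each such polynomial has 11 distinct roots in F_{3^11}. By Möbius inversion the count is N_3(11) = (1/11) Σ_{d|11} μ(11/d) · 3^d = (1/11)(μ(11)·3^1 + μ(1)·3^11) = 177144/11 = 16104.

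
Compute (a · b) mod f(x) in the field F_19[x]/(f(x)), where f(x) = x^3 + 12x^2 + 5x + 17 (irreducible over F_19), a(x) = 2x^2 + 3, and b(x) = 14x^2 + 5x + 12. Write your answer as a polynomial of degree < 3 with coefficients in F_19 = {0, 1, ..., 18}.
a · b ≡ 10x + 11 (mod f(x))

Multiply in F_19[x]: a(x)·b(x) = (2x^2 + 3)·(14x^2 + 5x + 12) = 9x^4 + 10x^3 + 9x^2 + 15x + 17. This has degree ≥ 3, so divide by f(x) over F_19: 9x^4 + 10x^3 + 9x^2 + 15x + 17 = (9x + 16)·(x^3 + 12x^2 + 5x + 17) + (10x + 11). Hence a·b ≡ 10x + 11 (mod f). (F_19[x]/(f) is a field with 19^3 = 6859 elements since f is irreducible of degree 3.)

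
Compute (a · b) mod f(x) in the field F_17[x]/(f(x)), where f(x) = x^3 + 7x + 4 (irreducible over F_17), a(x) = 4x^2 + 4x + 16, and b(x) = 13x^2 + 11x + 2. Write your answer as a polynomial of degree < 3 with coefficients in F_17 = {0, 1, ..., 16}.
a · b ≡ 15x^2 + x + 5 (mod f(x))

Multiply in F_17[x]: a(x)·b(x) = (4x^2 + 4x + 16)·(13x^2 + 11x + 2) = x^4 + 11x^3 + 5x^2 + 14x + 15. This has degree ≥ 3, so divide by f(x) over F_17: x^4 + 11x^3 + 5x^2 + 14x + 15 = (x + 11)·(x^3 + 7x + 4) + (15x^2 + x + 5). Hence a·b ≡ 15x^2 + x + 5 (mod f). (F_17[x]/(f) is a field with 17^3 = 4913 elements since f is irreducible of degree 3.)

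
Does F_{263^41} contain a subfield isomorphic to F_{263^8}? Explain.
No: F_{263^8} is not a subfield of F_{263^41}

F_{p^m} embeds in F_{p^n} iff m | n. Here 8 ∤ 41 (since 41 = 5·8 + 1 with remainder 1 ≠ 0), so F_{263^8} is not a subfield of F_{263^41}. Equivalently: if it were, the tower law would give 8 = [F_{263^8}:F_263] dividing [F_{263^41}:F_263] = 41, contradiction.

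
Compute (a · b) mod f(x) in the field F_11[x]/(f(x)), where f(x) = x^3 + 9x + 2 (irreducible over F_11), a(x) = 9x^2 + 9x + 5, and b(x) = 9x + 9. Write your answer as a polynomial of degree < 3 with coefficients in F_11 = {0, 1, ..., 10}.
a · b ≡ 8x^2 + 2x + 4 (mod f(x))

Multiply in F_11[x]: a(x)·b(x) = (9x^2 + 9x + 5)·(9x + 9) = 4x^3 + 8x^2 + 5x + 1. This has degree ≥ 3, so divide by f(x) over F_11: 4x^3 + 8x^2 + 5x + 1 = (4)·(x^3 + 9x + 2) + (8x^2 + 2x + 4). Hence a·b ≡ 8x^2 + 2x + 4 (mod f). (F_11[x]/(f) is a field with 11^3 = 1331 elements since f is irreducible of degree 3.)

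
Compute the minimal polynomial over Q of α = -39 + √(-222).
m_α(x) = x^2 + 78x + 1743

From α + 39 = √(-222), squaring gives (α + 39)^2 = -222, i.e. α^2 + 78α + 1521 = -222, so α^2 + 78α + 1743 = 0. The discriminant of x^2 + 78x + 1743 is (78)^2 - 4·(1743) = 6084 - 6972 = -888, and 4·(-222) is not a perfect square in Q since -222 is squarefree and ≠ 1. Hence x^2 + 78x + 1743 is irreducible over Q and is the minimal polynomial of α.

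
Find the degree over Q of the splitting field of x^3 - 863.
[K : Q] = 6

The roots of x^3 - 863 are ∛863, ω∛863, ω^2∛863 where ω = e^(2πi/3) is a primitive cube root of unity, so K = Q(∛863, ω). Now [Q(∛863):Q] = 3 (since 863 is not a perfect cube, x^3 - 863 is irreducible) and [Q(ω):Q] = 2. Both 2 and 3 divide [K:Q], and [K:Q] ≤ 3·2 = 6, so [K:Q] = 6. (Equivalently: Q(∛863) ⊂ R but ω ∉ R, so [K : Q(∛863)] = 2.)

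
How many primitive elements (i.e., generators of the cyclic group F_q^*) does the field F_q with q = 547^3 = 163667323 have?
There are φ(163667322) = 42830208 primitive elements

F_q^* is cyclic of order q - 1 = 163667322. A cyclic group of order m has exactly φ(m) generators. Here m = 163667322 = 2 · 3^2 · 7 · 13 · 163 · 613, so the number of primitive elements is φ(163667322) = 42830208.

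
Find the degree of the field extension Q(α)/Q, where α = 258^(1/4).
[Q(α):Q] = 4

α is a root of x^4 - 258. By Eisenstein's criterion at the prime p = 2 (which divides the constant term 258 but p^2 = 4 does not, since 258 is squarefree), x^4 - 258 is irreducible over Q. Hence [Q(α):Q] = 4.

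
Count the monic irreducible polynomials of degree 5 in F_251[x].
There are 199250125200 monic irreducible polynomials of degree 5 over F_251

Each element of F_{251^5} that lies in no proper subfield is a root of exactly one monic irreducible of degree 5 over F_251, and each such polynomial has 5 distinct roots in F_{251^5}. By Möbius inversion the count is N_251(5) = (1/5) Σ_{d|5} μ(5/d) · 251^d = (1/5)(μ(5)·251^1 + μ(1)·251^5) = 996250626000/5 = 199250125200.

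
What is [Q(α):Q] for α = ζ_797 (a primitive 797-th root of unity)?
[Q(α):Q] = 796

The minimal polynomial of ζ_797 over Q is the 797-th cyclotomic polynomial Φ_797(x), which is irreducible over Q and has degree φ(797) = 796. Hence [Q(α):Q] = φ(797) = 796.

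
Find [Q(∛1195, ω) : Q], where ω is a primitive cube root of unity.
[Q(∛1195, ω) : Q] = 6

[Q(∛1195):Q] = 3 (min poly x^3 - 1195, irreducible since 1195 is not a perfect cube). [Q(ω):Q] = 2 (min poly x^2 + x + 1). Since Q(∛1195) ⊂ R and ω ∉ R, we have ω ∉ Q(∛1195), so x^2 + x + 1 remains irreducible over Q(∛1195) and [Q(∛1195, ω) : Q(∛1195)] = 2. By the tower law, [Q(∛1195, ω) : Q] = 3 · 2 = 6. (In fact Q(∛1195, ω) is the splitting field of x^3 - 1195 over Q.)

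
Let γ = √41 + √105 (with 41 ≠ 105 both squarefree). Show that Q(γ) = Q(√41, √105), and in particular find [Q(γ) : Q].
[Q(γ) : Q] = 4 (equivalently, Q(γ) = Q(√41, √105))

Obviously Q(γ) ⊆ Q(√41, √105), and [Q(√41, √105):Q] = 4 (since 41, 105 are distinct squarefree integers > 1 with 4305 not a perfect square). To show equality we compute the minimal polynomial of γ. From γ = √41 + √105: γ^2 = 41 + 2√(4305) + 105 = 146 + 2√(4305), so γ^2 - 146 = 2√(4305); squaring, (γ^2 - 146)^2 = 4·4305, i.e. γ^4 - 292γ^2 + 21316 - 17220 = 0, i.e. γ^4 - 292γ^2 + 4096 = 0. So γ is a root of x^4 - 292x^2 + 4096. This polynomial is irreducible over Q: it has no rational root (each ±√41 ± √105 is irrational), and any factorization into two quadratics over Q would force √(4305) ∈ Q (pairing opposite roots) or √41, √105 ∈ Q (other pairings), all impossible. Hence [Q(γ):Q] = 4 = [Q(√41, √105):Q], so Q(γ) = Q(√41, √105).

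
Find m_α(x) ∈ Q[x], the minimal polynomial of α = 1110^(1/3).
m_α(x) = x^3 - 1110

α satisfies α^3 = 1110, so x^3 - 1110 annihilates α. By the rational root test, a rational root p/q (in lowest terms) of x^3 - 1110 would satisfy p^3 = 1110 q^3, forcing q = 1 and p^3 = 1110; but 1110 is not a perfect cube, contradiction. A monic cubic over Q with no rational root is irreducible (any nontrivial factorization would include a linear factor). Hence x^3 - 1110 is the minimal polynomial of α, and in particular [Q(α):Q] = 3.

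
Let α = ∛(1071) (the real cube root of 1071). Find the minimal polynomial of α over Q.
m_α(x) = x^3 - 1071

α satisfies α^3 = 1071, so x^3 - 1071 annihilates α. By the rational root test, a rational root p/q (in lowest terms) of x^3 - 1071 would satisfy p^3 = 1071 q^3, forcing q = 1 and p^3 = 1071; but 1071 is not a perfect cube, contradiction. A monic cubic over Q with no rational root is irreducible (any nontrivial factorization would include a linear factor). Hence x^3 - 1071 is the minimal polynomial of α, and in particular [Q(α):Q] = 3.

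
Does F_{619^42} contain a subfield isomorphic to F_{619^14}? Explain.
Yes: F_{619^14} is a subfield of F_{619^42}

F_{p^m} embeds in F_{p^n} iff m | n (since F_{p^n} is the splitting field of x^(p^n) - x, and F_{p^m} ⊂ F_{p^n} forces p^n to be a power of p^m, i.e. m | n; conversely if m | n then every root of x^(p^m) - x is a root of x^(p^n) - x). Here 14 | 42 (since 42 = 3·14), so F_{619^14} is a subfield of F_{619^42}, and [F_{619^42} : F_{619^14}] = 42/14 = 3.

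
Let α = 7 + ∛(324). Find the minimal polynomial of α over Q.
m_α(x) = x^3 - 21x^2 + 147x - 667

Set β = α - 7 = ∛(324), so β^3 = 324. Then (α - 7)^3 - 324 = 0, i.e. α is a root of g(x) = (x - 7)^3 - 324 = x^3 - 21x^2 + 147x - 667. Since g(x) = h(x - 7) where h(x) = x^3 - 324, and h is irreducible over Q (because 324 is not a perfect cube, so h has no rational root, and a monic cubic with no rational root is irreducible), g is also irreducible (irreducibility is preserved under the substitution x → x - 7). Hence m_α(x) = x^3 - 21x^2 + 147x - 667.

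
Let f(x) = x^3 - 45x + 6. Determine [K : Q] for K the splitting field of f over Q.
[K : Q] = 6

By the rational root test, any rational root of the monic integer polynomial f(x) = x^3 - 45x + 6 must be an integer dividing the constant term 6, i.e. one of ±{1, 2, 3, 6}. Evaluating: f(1) = -38, f(-1) = 50, f(2) = -76, f(-2) = 88, f(3) = -102, f(-3) = 114, f(6) = -48, f(-6) = 60; none is 0, so f has no rational root and is therefore irreducible over Q (a cubic with no linear factor over a field is irreducible). For an irreducible cubic, the Galois group is A_3 or S_3 according as the discriminant disc(f) = -4a^3 - 27b^2 = -4·(-45)^3 - 27·(6)^2 = 363528 is or is not a square in Q. Here disc(f) = 363528 is not a perfect square in Q, so the Galois group of f over Q is not contained in A_3 and must be all of S_3. The splitting field has degree |S_3| = 6 over Q, so [K : Q] = 6.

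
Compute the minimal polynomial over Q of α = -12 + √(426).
m_α(x) = x^2 + 24x - 282

From α + 12 = √(426), squaring gives (α + 12)^2 = 426, i.e. α^2 + 24α + 144 = 426, so α^2 + 24α - 282 = 0. The discriminant of x^2 + 24x - 282 is (24)^2 - 4·(-282) = 576 + 1128 = 1704, and 4·(426) is not a perfect square in Q since 426 is squarefree and ≠ 1. Hence x^2 + 24x - 282 is irreducible over Q and is the minimal polynomial of α.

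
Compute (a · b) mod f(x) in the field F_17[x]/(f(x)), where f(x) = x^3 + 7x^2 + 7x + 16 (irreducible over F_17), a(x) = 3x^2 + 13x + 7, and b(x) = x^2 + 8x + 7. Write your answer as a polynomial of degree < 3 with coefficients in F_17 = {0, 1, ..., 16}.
a · b ≡ 16x^2 + 4x + 14 (mod f(x))

Multiply in F_17[x]: a(x)·b(x) = (3x^2 + 13x + 7)·(x^2 + 8x + 7) = 3x^4 + 3x^3 + 13x^2 + 11x + 15. This has degree ≥ 3, so divide by f(x) over F_17: 3x^4 + 3x^3 + 13x^2 + 11x + 15 = (3x + 16)·(x^3 + 7x^2 + 7x + 16) + (16x^2 + 4x + 14). Hence a·b ≡ 16x^2 + 4x + 14 (mod f). (F_17[x]/(f) is a field with 17^3 = 4913 elements since f is irreducible of degree 3.)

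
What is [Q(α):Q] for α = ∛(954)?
[Q(α):Q] = 3

The minimal polynomial of α is x^3 - 954, irreducible over Q since 954 is not a perfect cube (so x^3 - 954 has no rational root). Hence [Q(α):Q] = deg(m_α) = 3.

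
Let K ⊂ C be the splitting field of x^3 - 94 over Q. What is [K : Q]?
[K : Q] = 6

The roots of x^3 - 94 are ∛94, ω∛94, ω^2∛94 where ω = e^(2πi/3) is a primitive cube root of unity, so K = Q(∛94, ω). Now [Q(∛94):Q] = 3 (since 94 is not a perfect cube, x^3 - 94 is irreducible) and [Q(ω):Q] = 2. Both 2 and 3 divide [K:Q], and [K:Q] ≤ 3·2 = 6, so [K:Q] = 6. (Equivalently: Q(∛94) ⊂ R but ω ∉ R, so [K : Q(∛94)] = 2.)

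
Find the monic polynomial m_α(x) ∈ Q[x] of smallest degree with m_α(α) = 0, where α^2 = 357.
m_α(x) = x^2 - 357

α satisfies α^2 - 357 = 0, so x^2 - 357 annihilates α. Since d = 357 is squarefree and ≠ 1, it is not a perfect square in Q, so x^2 - 357 has no rational root and is therefore irreducible over Q (a degree-2 polynomial over a field is irreducible iff it has no root). Hence m_α(x) = x^2 - 357.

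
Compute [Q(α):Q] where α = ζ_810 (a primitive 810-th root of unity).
[Q(α):Q] = 216

The minimal polynomial of ζ_810 over Q is the 810-th cyclotomic polynomial Φ_810(x), which is irreducible over Q and has degree φ(810) = 216. Hence [Q(α):Q] = φ(810) = 216.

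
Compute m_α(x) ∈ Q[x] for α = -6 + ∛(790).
m_α(x) = x^3 + 18x^2 + 108x - 574

Set β = α + 6 = ∛(790), so β^3 = 790. Then (α + 6)^3 - 790 = 0, i.e. α is a root of g(x) = (x + 6)^3 - 790 = x^3 + 18x^2 + 108x - 574. Since g(x) = h(x + 6) where h(x) = x^3 - 790, and h is irreducible over Q (because 790 is not a perfect cube, so h has no rational root, and a monic cubic with no rational root is irreducible), g is also irreducible (irreducibility is preserved under the substitution x → x + 6). Hence m_α(x) = x^3 + 18x^2 + 108x - 574.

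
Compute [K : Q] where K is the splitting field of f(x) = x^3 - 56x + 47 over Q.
[K : Q] = 6

By the rational root test, any rational root of the monic integer polynomial f(x) = x^3 - 56x + 47 must be an integer dividing the constant term 47, i.e. one of ±{1, 47}. Evaluating: f(1) = -8, f(-1) = 102, f(47) = 101238, f(-47) = -101144; none is 0, so f has no rational root and is therefore irreducible over Q (a cubic with no linear factor over a field is irreducible). For an irreducible cubic, the Galois group is A_3 or S_3 according as the discriminant disc(f) = -4a^3 - 27b^2 = -4·(-56)^3 - 27·(47)^2 = 642821 is or is not a square in Q. Here disc(f) = 642821 is not a perfect square in Q, so the Galois group of f over Q is not contained in A_3 and must be all of S_3. The splitting field has degree |S_3| = 6 over Q, so [K : Q] = 6.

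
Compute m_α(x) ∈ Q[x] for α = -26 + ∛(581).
m_α(x) = x^3 + 78x^2 + 2028x + 16995

Set β = α + 26 = ∛(581), so β^3 = 581. Then (α + 26)^3 - 581 = 0, i.e. α is a root of g(x) = (x + 26)^3 - 581 = x^3 + 78x^2 + 2028x + 16995. Since g(x) = h(x + 26) where h(x) = x^3 - 581, and h is irreducible over Q (because 581 is not a perfect cube, so h has no rational root, and a monic cubic with no rational root is irreducible), g is also irreducible (irreducibility is preserved under the substitution x → x + 26). Hence m_α(x) = x^3 + 78x^2 + 2028x + 16995.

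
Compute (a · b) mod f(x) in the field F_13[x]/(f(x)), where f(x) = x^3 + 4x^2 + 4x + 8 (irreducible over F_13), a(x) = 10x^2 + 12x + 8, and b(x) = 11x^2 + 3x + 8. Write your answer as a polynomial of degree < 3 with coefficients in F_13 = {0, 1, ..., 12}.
a · b ≡ 5x^2 + x (mod f(x))

Multiply in F_13[x]: a(x)·b(x) = (10x^2 + 12x + 8)·(11x^2 + 3x + 8) = 6x^4 + 6x^3 + 9x^2 + 3x + 12. This has degree ≥ 3, so divide by f(x) over F_13: 6x^4 + 6x^3 + 9x^2 + 3x + 12 = (6x + 8)·(x^3 + 4x^2 + 4x + 8) + (5x^2 + x). Hence a·b ≡ 5x^2 + x (mod f). (F_13[x]/(f) is a field with 13^3 = 2197 elements since f is irreducible of degree 3.)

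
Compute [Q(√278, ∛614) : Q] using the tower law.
[Q(√278, ∛614) : Q] = 6

Let L = Q(√278, ∛614). Since Q(√278) ⊂ L and [Q(√278):Q] = 2, the tower law gives 2 | [L:Q]. Likewise Q(∛614) ⊂ L with [Q(∛614):Q] = 3 (because 614 is not a perfect cube), so 3 | [L:Q]. As gcd(2,3) = 1, [L:Q] is divisible by 6. Conversely L is generated over Q by √278 and ∛614, so [L:Q] ≤ 2·3 = 6. Therefore [Q(√278, ∛614) : Q] = 6.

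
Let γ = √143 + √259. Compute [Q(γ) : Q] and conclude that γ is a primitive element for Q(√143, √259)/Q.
[Q(γ) : Q] = 4 (equivalently, Q(γ) = Q(√143, √259))

Obviously Q(γ) ⊆ Q(√143, √259), and [Q(√143, √259):Q] = 4 (since 143, 259 are distinct squarefree integers > 1 with 37037 not a perfect square). To show equality we compute the minimal polynomial of γ. From γ = √143 + √259: γ^2 = 143 + 2√(37037) + 259 = 402 + 2√(37037), so γ^2 - 402 = 2√(37037); squaring, (γ^2 - 402)^2 = 4·37037, i.e. γ^4 - 804γ^2 + 161604 - 148148 = 0, i.e. γ^4 - 804γ^2 + 13456 = 0. So γ is a root of x^4 - 804x^2 + 13456. This polynomial is irreducible over Q: it has no rational root (each ±√143 ± √259 is irrational), and any factorization into two quadratics over Q would force √(37037) ∈ Q (pairing opposite roots) or √143, √259 ∈ Q (other pairings), all impossible. Hence [Q(γ):Q] = 4 = [Q(√143, √259):Q], so Q(γ) = Q(√143, √259).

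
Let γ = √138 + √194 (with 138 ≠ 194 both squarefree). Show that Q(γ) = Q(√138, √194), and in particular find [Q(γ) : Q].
[Q(γ) : Q] = 4 (equivalently, Q(γ) = Q(√138, √194))

Obviously Q(γ) ⊆ Q(√138, √194), and [Q(√138, √194):Q] = 4 (since 138, 194 are distinct squarefree integers > 1 with 26772 not a perfect square). To show equality we compute the minimal polynomial of γ. From γ = √138 + √194: γ^2 = 138 + 2√(26772) + 194 = 332 + 2√(26772), so γ^2 - 332 = 2√(26772); squaring, (γ^2 - 332)^2 = 4·26772, i.e. γ^4 - 664γ^2 + 110224 - 107088 = 0, i.e. γ^4 - 664γ^2 + 3136 = 0. So γ is a root of x^4 - 664x^2 + 3136. This polynomial is irreducible over Q: it has no rational root (each ±√138 ± √194 is irrational), and any factorization into two quadratics over Q would force √(26772) ∈ Q (pairing opposite roots) or √138, √194 ∈ Q (other pairings), all impossible. Hence [Q(γ):Q] = 4 = [Q(√138, √194):Q], so Q(γ) = Q(√138, √194).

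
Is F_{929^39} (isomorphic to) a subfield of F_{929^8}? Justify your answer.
No: F_{929^39} is not a subfield of F_{929^8}

F_{p^m} embeds in F_{p^n} iff m | n. Here 39 ∤ 8 (since 8 = 0·39 + 8 with remainder 8 ≠ 0), so F_{929^39} is not a subfield of F_{929^8}. Equivalently: if it were, the tower law would give 39 = [F_{929^39}:F_929] dividing [F_{929^8}:F_929] = 8, contradiction.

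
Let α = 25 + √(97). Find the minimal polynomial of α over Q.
m_α(x) = x^2 - 50x + 528

From α - 25 = √(97), squaring gives (α - 25)^2 = 97, i.e. α^2 - 50α + 625 = 97, so α^2 - 50α + 528 = 0. The discriminant of x^2 - 50x + 528 is (-50)^2 - 4·(528) = 2500 - 2112 = 388, and 4·(97) is not a perfect square in Q since 97 is squarefree and ≠ 1. Hence x^2 - 50x + 528 is irreducible over Q and is the minimal polynomial of α.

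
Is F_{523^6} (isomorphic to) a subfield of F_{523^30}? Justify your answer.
Yes: F_{523^6} is a subfield of F_{523^30}

F_{p^m} embeds in F_{p^n} iff m | n (since F_{p^n} is the splitting field of x^(p^n) - x, and F_{p^m} ⊂ F_{p^n} forces p^n to be a power of p^m, i.e. m | n; conversely if m | n then every root of x^(p^m) - x is a root of x^(p^n) - x). Here 6 | 30 (since 30 = 5·6), so F_{523^6} is a subfield of F_{523^30}, and [F_{523^30} : F_{523^6}] = 30/6 = 5.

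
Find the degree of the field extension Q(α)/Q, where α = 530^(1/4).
[Q(α):Q] = 4

α is a root of x^4 - 530. By Eisenstein's criterion at the prime p = 2 (which divides the constant term 530 but p^2 = 4 does not, since 530 is squarefree), x^4 - 530 is irreducible over Q. Hence [Q(α):Q] = 4.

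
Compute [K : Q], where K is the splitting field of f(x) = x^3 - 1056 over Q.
[K : Q] = 6

The roots of x^3 - 1056 are ∛1056, ω∛1056, ω^2∛1056 where ω = e^(2πi/3) is a primitive cube root of unity, so K = Q(∛1056, ω). Now [Q(∛1056):Q] = 3 (since 1056 is not a perfect cube, x^3 - 1056 is irreducible) and [Q(ω):Q] = 2. Both 2 and 3 divide [K:Q], and [K:Q] ≤ 3·2 = 6, so [K:Q] = 6. (Equivalently: Q(∛1056) ⊂ R but ω ∉ R, so [K : Q(∛1056)] = 2.)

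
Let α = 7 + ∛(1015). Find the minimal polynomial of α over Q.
m_α(x) = x^3 - 21x^2 + 147x - 1358

Set β = α - 7 = ∛(1015), so β^3 = 1015. Then (α - 7)^3 - 1015 = 0, i.e. α is a root of g(x) = (x - 7)^3 - 1015 = x^3 - 21x^2 + 147x - 1358. Since g(x) = h(x - 7) where h(x) = x^3 - 1015, and h is irreducible over Q (because 1015 is not a perfect cube, so h has no rational root, and a monic cubic with no rational root is irreducible), g is also irreducible (irreducibility is preserved under the substitution x → x - 7). Hence m_α(x) = x^3 - 21x^2 + 147x - 1358.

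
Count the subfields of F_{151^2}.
F_{151^2} has 2 subfields

The subfields of F_{p^n} are exactly the fields F_{p^d} for d | n (each is the fixed field of the unique index-d subgroup of Gal(F_{p^n}/F_p) ≅ Z/nZ). The divisors of n = 2 are {1, 2}, giving 2 subfields: F_{151^1}, F_{151^2}.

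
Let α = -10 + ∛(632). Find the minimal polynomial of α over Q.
m_α(x) = x^3 + 30x^2 + 300x + 368

Set β = α + 10 = ∛(632), so β^3 = 632. Then (α + 10)^3 - 632 = 0, i.e. α is a root of g(x) = (x + 10)^3 - 632 = x^3 + 30x^2 + 300x + 368. Since g(x) = h(x + 10) where h(x) = x^3 - 632, and h is irreducible over Q (because 632 is not a perfect cube, so h has no rational root, and a monic cubic with no rational root is irreducible), g is also irreducible (irreducibility is preserved under the substitution x → x + 10). Hence m_α(x) = x^3 + 30x^2 + 300x + 368.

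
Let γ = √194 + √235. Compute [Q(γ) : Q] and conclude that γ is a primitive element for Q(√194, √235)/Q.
[Q(γ) : Q] = 4 (equivalently, Q(γ) = Q(√194, √235))

Obviously Q(γ) ⊆ Q(√194, √235), and [Q(√194, √235):Q] = 4 (since 194, 235 are distinct squarefree integers > 1 with 45590 not a perfect square). To show equality we compute the minimal polynomial of γ. From γ = √194 + √235: γ^2 = 194 + 2√(45590) + 235 = 429 + 2√(45590), so γ^2 - 429 = 2√(45590); squaring, (γ^2 - 429)^2 = 4·45590, i.e. γ^4 - 858γ^2 + 184041 - 182360 = 0, i.e. γ^4 - 858γ^2 + 1681 = 0. So γ is a root of x^4 - 858x^2 + 1681. This polynomial is irreducible over Q: it has no rational root (each ±√194 ± √235 is irrational), and any factorization into two quadratics over Q would force √(45590) ∈ Q (pairing opposite roots) or √194, √235 ∈ Q (other pairings), all impossible. Hence [Q(γ):Q] = 4 = [Q(√194, √235):Q], so Q(γ) = Q(√194, √235).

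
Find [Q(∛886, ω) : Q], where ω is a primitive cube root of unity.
[Q(∛886, ω) : Q] = 6

[Q(∛886):Q] = 3 (min poly x^3 - 886, irreducible since 886 is not a perfect cube). [Q(ω):Q] = 2 (min poly x^2 + x + 1). Since Q(∛886) ⊂ R and ω ∉ R, we have ω ∉ Q(∛886), so x^2 + x + 1 remains irreducible over Q(∛886) and [Q(∛886, ω) : Q(∛886)] = 2. By the tower law, [Q(∛886, ω) : Q] = 3 · 2 = 6. (In fact Q(∛886, ω) is the splitting field of x^3 - 886 over Q.)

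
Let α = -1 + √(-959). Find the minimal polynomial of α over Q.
m_α(x) = x^2 + 2x + 960

From α + 1 = √(-959), squaring gives (α + 1)^2 = -959, i.e. α^2 + 2α + 1 = -959, so α^2 + 2α + 960 = 0. The discriminant of x^2 + 2x + 960 is (2)^2 - 4·(960) = 4 - 3840 = -3836, and 4·(-959) is not a perfect square in Q since -959 is squarefree and ≠ 1. Hence x^2 + 2x + 960 is irreducible over Q and is the minimal polynomial of α.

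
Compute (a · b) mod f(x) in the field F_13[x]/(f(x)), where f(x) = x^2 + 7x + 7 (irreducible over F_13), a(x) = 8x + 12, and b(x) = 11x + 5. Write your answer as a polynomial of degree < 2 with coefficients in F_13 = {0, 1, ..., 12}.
a · b ≡ 11x + 3 (mod f(x))

Multiply in F_13[x]: a(x)·b(x) = (8x + 12)·(11x + 5) = 10x^2 + 3x + 8. This has degree ≥ 2, so divide by f(x) over F_13: 10x^2 + 3x + 8 = (10)·(x^2 + 7x + 7) + (11x + 3). Hence a·b ≡ 11x + 3 (mod f). (F_13[x]/(f) is a field with 13^2 = 169 elements since f is irreducible of degree 2.)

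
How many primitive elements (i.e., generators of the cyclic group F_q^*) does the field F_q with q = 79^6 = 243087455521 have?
There are φ(243087455520) = 50087890944 primitive elements

F_q^* is cyclic of order q - 1 = 243087455520. A cyclic group of order m has exactly φ(m) generators. Here m = 243087455520 = 2^5 · 3^2 · 5 · 7^2 · 13 · 43 · 6163, so the number of primitive elements is φ(243087455520) = 50087890944.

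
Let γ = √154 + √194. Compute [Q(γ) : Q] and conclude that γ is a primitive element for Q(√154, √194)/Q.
[Q(γ) : Q] = 4 (equivalently, Q(γ) = Q(√154, √194))

Obviously Q(γ) ⊆ Q(√154, √194), and [Q(√154, √194):Q] = 4 (since 154, 194 are distinct squarefree integers > 1 with 29876 not a perfect square). To show equality we compute the minimal polynomial of γ. From γ = √154 + √194: γ^2 = 154 + 2√(29876) + 194 = 348 + 2√(29876), so γ^2 - 348 = 2√(29876); squaring, (γ^2 - 348)^2 = 4·29876, i.e. γ^4 - 696γ^2 + 121104 - 119504 = 0, i.e. γ^4 - 696γ^2 + 1600 = 0. So γ is a root of x^4 - 696x^2 + 1600. This polynomial is irreducible over Q: it has no rational root (each ±√154 ± √194 is irrational), and any factorization into two quadratics over Q would force √(29876) ∈ Q (pairing opposite roots) or √154, √194 ∈ Q (other pairings), all impossible. Hence [Q(γ):Q] = 4 = [Q(√154, √194):Q], so Q(γ) = Q(√154, √194).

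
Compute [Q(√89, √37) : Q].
[Q(√89, √37) : Q] = 4

[Q(√89):Q] = 2 (min poly x^2 - 89, irreducible since 89 is squarefree > 1). For the top step, suppose √37 ∈ Q(√89), say √37 = c + d√89 with c, d ∈ Q. Squaring: 37 = c^2 + 89d^2 + 2cd√89. Since √89 ∉ Q this forces 2cd = 0. If d = 0 then √37 = c ∈ Q, contradicting 37 squarefree > 1. If c = 0 then 37 = 89d^2, so 89·37 = (89d)^2 is a perfect square in Q — but 89·37 = 3293 is not a perfect square (since 89 and 37 are distinct squarefree integers). Contradiction. Hence √37 ∉ Q(√89), so x^2 - 37 stays irreducible over Q(√89) and [Q(√89, √37) : Q(√89)] = 2. By the tower law, [Q(√89, √37) : Q] = 2 · 2 = 4.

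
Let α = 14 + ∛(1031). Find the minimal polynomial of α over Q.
m_α(x) = x^3 - 42x^2 + 588x - 3775

Set β = α - 14 = ∛(1031), so β^3 = 1031. Then (α - 14)^3 - 1031 = 0, i.e. α is a root of g(x) = (x - 14)^3 - 1031 = x^3 - 42x^2 + 588x - 3775. Since g(x) = h(x - 14) where h(x) = x^3 - 1031, and h is irreducible over Q (because 1031 is not a perfect cube, so h has no rational root, and a monic cubic with no rational root is irreducible), g is also irreducible (irreducibility is preserved under the substitution x → x - 14). Hence m_α(x) = x^3 - 42x^2 + 588x - 3775.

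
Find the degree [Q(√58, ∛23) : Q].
[Q(√58, ∛23) : Q] = 6

Let L = Q(√58, ∛23). Since Q(√58) ⊂ L and [Q(√58):Q] = 2, the tower law gives 2 | [L:Q]. Likewise Q(∛23) ⊂ L with [Q(∛23):Q] = 3 (because 23 is not a perfect cube), so 3 | [L:Q]. As gcd(2,3) = 1, [L:Q] is divisible by 6. Conversely L is generated over Q by √58 and ∛23, so [L:Q] ≤ 2·3 = 6. Therefore [Q(√58, ∛23) : Q] = 6.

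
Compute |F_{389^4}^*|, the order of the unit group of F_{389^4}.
|F_{389^4}^*| = 22898045040

F_{389^4} has 389^4 = 22898045041 elements; its multiplicative group consists of all nonzero elements, so |F_{389^4}^*| = 22898045041 - 1 = 22898045040. (It is cyclic since any finite subgroup of the multiplicative group of a field is cyclic.)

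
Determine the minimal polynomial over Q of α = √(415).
m_α(x) = x^2 - 415

α satisfies α^2 - 415 = 0, so x^2 - 415 annihilates α. Since d = 415 is squarefree and ≠ 1, it is not a perfect square in Q, so x^2 - 415 has no rational root and is therefore irreducible over Q (a degree-2 polynomial over a field is irreducible iff it has no root). Hence m_α(x) = x^2 - 415.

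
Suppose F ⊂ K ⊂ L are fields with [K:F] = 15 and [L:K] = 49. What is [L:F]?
[L:F] = 735

The tower law says that for any tower of field extensions F ⊂ K ⊂ L with finite degrees, [L:F] = [L:K] · [K:F]. Here this gives [L:F] = 49 · 15 = 735.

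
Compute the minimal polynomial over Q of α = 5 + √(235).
m_α(x) = x^2 - 10x - 210

From α - 5 = √(235), squaring gives (α - 5)^2 = 235, i.e. α^2 - 10α + 25 = 235, so α^2 - 10α - 210 = 0. The discriminant of x^2 - 10x - 210 is (-10)^2 - 4·(-210) = 100 + 840 = 940, and 4·(235) is not a perfect square in Q since 235 is squarefree and ≠ 1. Hence x^2 - 10x - 210 is irreducible over Q and is the minimal polynomial of α.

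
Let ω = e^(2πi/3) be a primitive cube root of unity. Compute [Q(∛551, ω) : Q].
[Q(∛551, ω) : Q] = 6

[Q(∛551):Q] = 3 (min poly x^3 - 551, irreducible since 551 is not a perfect cube). [Q(ω):Q] = 2 (min poly x^2 + x + 1). Since Q(∛551) ⊂ R and ω ∉ R, we have ω ∉ Q(∛551), so x^2 + x + 1 remains irreducible over Q(∛551) and [Q(∛551, ω) : Q(∛551)] = 2. By the tower law, [Q(∛551, ω) : Q] = 3 · 2 = 6. (In fact Q(∛551, ω) is the splitting field of x^3 - 551 over Q.)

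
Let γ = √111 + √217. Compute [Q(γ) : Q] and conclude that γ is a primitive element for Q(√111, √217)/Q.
[Q(γ) : Q] = 4 (equivalently, Q(γ) = Q(√111, √217))

Obviously Q(γ) ⊆ Q(√111, √217), and [Q(√111, √217):Q] = 4 (since 111, 217 are distinct squarefree integers > 1 with 24087 not a perfect square). To show equality we compute the minimal polynomial of γ. From γ = √111 + √217: γ^2 = 111 + 2√(24087) + 217 = 328 + 2√(24087), so γ^2 - 328 = 2√(24087); squaring, (γ^2 - 328)^2 = 4·24087, i.e. γ^4 - 656γ^2 + 107584 - 96348 = 0, i.e. γ^4 - 656γ^2 + 11236 = 0. So γ is a root of x^4 - 656x^2 + 11236. This polynomial is irreducible over Q: it has no rational root (each ±√111 ± √217 is irrational), and any factorization into two quadratics over Q would force √(24087) ∈ Q (pairing opposite roots) or √111, √217 ∈ Q (other pairings), all impossible. Hence [Q(γ):Q] = 4 = [Q(√111, √217):Q], so Q(γ) = Q(√111, √217).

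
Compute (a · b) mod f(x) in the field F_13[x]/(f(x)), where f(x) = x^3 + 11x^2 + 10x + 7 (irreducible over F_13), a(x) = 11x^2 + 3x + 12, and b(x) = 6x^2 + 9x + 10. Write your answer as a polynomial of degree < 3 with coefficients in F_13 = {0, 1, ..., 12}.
a · b ≡ 8x^2 + 7x + 2 (mod f(x))

Multiply in F_13[x]: a(x)·b(x) = (11x^2 + 3x + 12)·(6x^2 + 9x + 10) = x^4 + x^2 + 8x + 3. This has degree ≥ 3, so divide by f(x) over F_13: x^4 + x^2 + 8x + 3 = (x + 2)·(x^3 + 11x^2 + 10x + 7) + (8x^2 + 7x + 2). Hence a·b ≡ 8x^2 + 7x + 2 (mod f). (F_13[x]/(f) is a field with 13^3 = 2197 elements since f is irreducible of degree 3.)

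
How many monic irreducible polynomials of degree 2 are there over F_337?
There are 56616 monic irreducible polynomials of degree 2 over F_337

Each element of F_{337^2} that lies in no proper subfield is a root of exactly one monic irreducible of degree 2 over F_337, and each such polynomial has 2 distinct roots in F_{337^2}. By Möbius inversion the count is N_337(2) = (1/2) Σ_{d|2} μ(2/d) · 337^d = (1/2)(μ(2)·337^1 + μ(1)·337^2) = 113232/2 = 56616.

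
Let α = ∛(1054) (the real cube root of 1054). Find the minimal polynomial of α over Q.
m_α(x) = x^3 - 1054

α satisfies α^3 = 1054, so x^3 - 1054 annihilates α. By the rational root test, a rational root p/q (in lowest terms) of x^3 - 1054 would satisfy p^3 = 1054 q^3, forcing q = 1 and p^3 = 1054; but 1054 is not a perfect cube, contradiction. A monic cubic over Q with no rational root is irreducible (any nontrivial factorization would include a linear factor). Hence x^3 - 1054 is the minimal polynomial of α, and in particular [Q(α):Q] = 3.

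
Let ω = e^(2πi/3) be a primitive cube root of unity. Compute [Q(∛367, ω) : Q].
[Q(∛367, ω) : Q] = 6

[Q(∛367):Q] = 3 (min poly x^3 - 367, irreducible since 367 is not a perfect cube). [Q(ω):Q] = 2 (min poly x^2 + x + 1). Since Q(∛367) ⊂ R and ω ∉ R, we have ω ∉ Q(∛367), so x^2 + x + 1 remains irreducible over Q(∛367) and [Q(∛367, ω) : Q(∛367)] = 2. By the tower law, [Q(∛367, ω) : Q] = 3 · 2 = 6. (In fact Q(∛367, ω) is the splitting field of x^3 - 367 over Q.)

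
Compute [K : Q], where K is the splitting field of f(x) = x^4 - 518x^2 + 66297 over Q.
[K : Q] = 4

Solving the quadratic in x^2: x^2 = (518 ± √(518^2 - 4·66297))/2 = (518 ± √3136)/2 = (518 ± 56)/2, giving x^2 = 231 or x^2 = 287. So f(x) = (x^2 - 231)(x^2 - 287) and the roots of f are ±√231, ±√287. Hence the splitting field is K = Q(√231, √287). Since 231 and 287 are distinct squarefree integers > 1, their product 66297 is not a perfect square, so √287 ∉ Q(√231). By the tower law [K:Q] = [Q(√231,√287):Q(√231)] · [Q(√231):Q] = 2 · 2 = 4.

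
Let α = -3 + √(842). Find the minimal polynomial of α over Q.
m_α(x) = x^2 + 6x - 833

From α + 3 = √(842), squaring gives (α + 3)^2 = 842, i.e. α^2 + 6α + 9 = 842, so α^2 + 6α - 833 = 0. The discriminant of x^2 + 6x - 833 is (6)^2 - 4·(-833) = 36 + 3332 = 3368, and 4·(842) is not a perfect square in Q since 842 is squarefree and ≠ 1. Hence x^2 + 6x - 833 is irreducible over Q and is the minimal polynomial of α.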